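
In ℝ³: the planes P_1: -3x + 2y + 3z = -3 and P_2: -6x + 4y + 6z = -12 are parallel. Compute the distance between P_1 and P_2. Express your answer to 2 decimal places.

Rescale P_2 by 1/2: -3x + 2y + 3z = -6. Then distance = |-3 − (-6)| / √22 ≈ 0.64.

0.64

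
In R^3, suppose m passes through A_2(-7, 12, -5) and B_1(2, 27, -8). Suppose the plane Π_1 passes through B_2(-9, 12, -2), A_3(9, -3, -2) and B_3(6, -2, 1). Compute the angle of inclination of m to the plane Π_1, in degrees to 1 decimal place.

58.1

A direction vector for m is B_1 − A_2 = (9, 15, -3).
B_2A_3 = (18, -15, 0), B_2B_3 = (15, -14, 3); a normal to Π_1 is B_2A_3 × B_2B_3 = (-45, -54, -27).
Using B_2: Π_1 has equation -45x - 54y - 27z = -189.
sin θ = |n·v| / (|n||v|) = |-1134| / (√5670 · √315) = 0.84853.
θ ≈ 58.1°.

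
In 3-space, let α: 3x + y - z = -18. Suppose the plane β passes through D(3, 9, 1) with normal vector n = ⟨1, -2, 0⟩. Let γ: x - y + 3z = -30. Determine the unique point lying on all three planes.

β: n·r = n·D gives x - 2y = -15.
Solving the 3×3 linear system 3x + y - z = -18, x - 2y = -15, x - y + 3z = -30 (e.g. by elimination or Cramer's rule, determinant = -22) gives (-9, 3, -6).

(-9, 3, -6)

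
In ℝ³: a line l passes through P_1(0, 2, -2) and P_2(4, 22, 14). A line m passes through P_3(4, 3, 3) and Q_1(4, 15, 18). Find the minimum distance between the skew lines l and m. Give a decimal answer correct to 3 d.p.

A direction vector for l is P_2 − P_1 = (4, 20, 16).
A direction vector for m is Q_1 − P_3 = (0, 12, 15).
Common perpendicular direction n = (4, 20, 16) × (0, 12, 15) = (108, -60, 48).
With w = (4, 3, 3) − (0, 2, -2) = (4, 1, 5), w · n = 612.
Distance = |w · n| / |n| = |612| / √17568 ≈ 4.617.

4.617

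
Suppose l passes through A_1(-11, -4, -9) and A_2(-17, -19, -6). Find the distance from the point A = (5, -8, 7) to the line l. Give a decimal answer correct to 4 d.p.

22.9666

A direction vector for l is A_2 − A_1 = (-6, -15, 3).
Taking (-11, -4, -9) on l with direction v = (-6, -15, 3): w = A − (-11, -4, -9) = (16, -4, 16), and w × v = (228, -144, -264).
Distance = |w × v| / |v| = √142416 / √270 ≈ 22.9666.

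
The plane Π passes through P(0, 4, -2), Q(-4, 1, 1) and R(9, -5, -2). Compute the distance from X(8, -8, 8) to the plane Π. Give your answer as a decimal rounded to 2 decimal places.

7.09

PQ = (-4, -3, 3), PR = (9, -9, 0); a normal to Π is PQ × PR = (27, 27, 63).
Using P: Π has equation 27x + 27y + 63z = -18.
n·X − d = (27)·(8) + (27)·(-8) + (63)·(8) − (-18) = 522; |n| = √5427.
Distance = |522| / √5427 = 522/√5427 ≈ 7.09.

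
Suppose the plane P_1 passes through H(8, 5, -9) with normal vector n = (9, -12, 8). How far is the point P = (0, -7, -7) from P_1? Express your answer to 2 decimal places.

P_1: n·r = n·H gives 9x - 12y + 8z = -60.
n·P − d = (9)·(0) + (-12)·(-7) + (8)·(-7) − (-60) = 88; |n| = √289.
Distance = |88| / √289 = 88/√289 ≈ 5.18.

5.18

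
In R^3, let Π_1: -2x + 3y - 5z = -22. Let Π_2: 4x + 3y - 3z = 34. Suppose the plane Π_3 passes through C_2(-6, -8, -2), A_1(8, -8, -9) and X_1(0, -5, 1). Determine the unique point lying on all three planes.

C_2A_1 = (14, 0, -7), C_2X_1 = (6, 3, 3); a normal to Π_3 is C_2A_1 × C_2X_1 = (21, -84, 42).
Using C_2: Π_3 has equation 21x - 84y + 42z = 462.
Solving the 3×3 linear system -2x + 3y - 5z = -22, 4x + 3y - 3z = 34, 21x - 84y + 42z = 462 (e.g. by elimination or Cramer's rule, determinant = 1554) gives (10, -4, -2).

(10, -4, -2)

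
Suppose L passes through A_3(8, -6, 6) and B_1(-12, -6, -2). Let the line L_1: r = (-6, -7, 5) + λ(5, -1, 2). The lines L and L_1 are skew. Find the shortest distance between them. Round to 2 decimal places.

4.27

A direction vector for L is B_1 − A_3 = (-20, 0, -8).
Common perpendicular direction n = (-20, 0, -8) × (5, -1, 2) = (-8, 0, 20).
With w = (-6, -7, 5) − (8, -6, 6) = (-14, -1, -1), w · n = 92.
Distance = |w · n| / |n| = |92| / √464 ≈ 4.27.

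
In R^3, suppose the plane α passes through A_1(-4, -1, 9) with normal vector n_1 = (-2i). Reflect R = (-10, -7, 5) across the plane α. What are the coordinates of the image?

α: n_1·r = n_1·A_1 gives -2x = 8.
λ = (n·R − d)/|n|² = (20 − 8)/4 = 3.
Reflection = R − 2λn = (-10, -7, 5) − 6·(-2, 0, 0) = (2, -7, 5).

(2, -7, 5)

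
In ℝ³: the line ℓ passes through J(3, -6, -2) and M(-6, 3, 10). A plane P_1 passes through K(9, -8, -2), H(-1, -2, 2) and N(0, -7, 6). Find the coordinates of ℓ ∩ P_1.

(0, -3, 2)

A direction vector for ℓ is M − J = (-9, 9, 12).
KH = (-10, 6, 4), KN = (-9, 1, 8); a normal to P_1 is KH × KN = (44, 44, 44).
Using K: P_1 has equation 44x + 44y + 44z = -44.
Substitute r = (3, -6, -2) + t(-9, 9, 12) into the plane: -220 + 528t = -44, so t = 1/3.
Intersection: (3, -6, -2) + (1/3)·(-9, 9, 12) = (0, -3, 2).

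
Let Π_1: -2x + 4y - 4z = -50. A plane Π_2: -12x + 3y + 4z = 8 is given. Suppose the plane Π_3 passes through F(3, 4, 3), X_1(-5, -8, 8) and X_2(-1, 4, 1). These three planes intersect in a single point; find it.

(1, -4, 8)

FX_1 = (-8, -12, 5), FX_2 = (-4, 0, -2); a normal to Π_3 is FX_1 × FX_2 = (24, -36, -48).
Using F: Π_3 has equation 24x - 36y - 48z = -216.
Solving the 3×3 linear system -2x + 4y - 4z = -50, -12x + 3y + 4z = 8, 24x - 36y - 48z = -216 (e.g. by elimination or Cramer's rule, determinant = -3360) gives (1, -4, 8).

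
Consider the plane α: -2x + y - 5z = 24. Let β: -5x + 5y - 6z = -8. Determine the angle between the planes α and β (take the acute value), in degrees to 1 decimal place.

27.6

cos θ = |n₁·n₂| / (|n₁||n₂|) = |45| / (√30 · √86).
θ = arccos(0.88594) ≈ 27.6°.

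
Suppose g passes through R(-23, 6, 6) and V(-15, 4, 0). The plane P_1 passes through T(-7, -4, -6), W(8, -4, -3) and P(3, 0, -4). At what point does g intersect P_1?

A direction vector for g is V − R = (8, -2, -6).
TW = (15, 0, 3), TP = (10, 4, 2); a normal to P_1 is TW × TP = (-12, 0, 60).
Using T: P_1 has equation -12x + 60z = -276.
Substitute r = (-23, 6, 6) + t(8, -2, -6) into the plane: 636 + (-456)t = -276, so t = 2.
Intersection: (-23, 6, 6) + 2·(8, -2, -6) = (-7, 2, -6).

(-7, 2, -6)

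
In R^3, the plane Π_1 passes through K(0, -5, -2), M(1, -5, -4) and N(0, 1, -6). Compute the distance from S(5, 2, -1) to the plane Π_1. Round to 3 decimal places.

6.714

KM = (1, 0, -2), KN = (0, 6, -4); a normal to Π_1 is KM × KN = (12, 4, 6).
Using K: Π_1 has equation 12x + 4y + 6z = -32.
n·S − d = (12)·(5) + (4)·(2) + (6)·(-1) − (-32) = 94; |n| = √196.
Distance = |94| / √196 = 94/√196 ≈ 6.714.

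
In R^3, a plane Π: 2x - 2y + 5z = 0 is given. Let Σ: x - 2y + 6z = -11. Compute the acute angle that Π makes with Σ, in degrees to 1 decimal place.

11.8

cos θ = |n₁·n₂| / (|n₁||n₂|) = |36| / (√33 · √41).
θ = arccos(0.97871) ≈ 11.8°.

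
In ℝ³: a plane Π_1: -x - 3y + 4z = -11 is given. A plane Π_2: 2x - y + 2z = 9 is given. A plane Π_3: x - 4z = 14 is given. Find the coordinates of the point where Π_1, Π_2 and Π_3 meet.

(6, -1, -2)

Solving the 3×3 linear system -x - 3y + 4z = -11, 2x - y + 2z = 9, x - 4z = 14 (e.g. by elimination or Cramer's rule, determinant = -30) gives (6, -1, -2).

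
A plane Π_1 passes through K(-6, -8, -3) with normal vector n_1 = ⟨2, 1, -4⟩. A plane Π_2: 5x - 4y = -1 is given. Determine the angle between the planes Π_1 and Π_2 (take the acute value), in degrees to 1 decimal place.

78.2

Π_1: n_1·r = n_1·K gives 2x + y - 4z = -8.
cos θ = |n₁·n₂| / (|n₁||n₂|) = |6| / (√21 · √41).
θ = arccos(0.20448) ≈ 78.2°.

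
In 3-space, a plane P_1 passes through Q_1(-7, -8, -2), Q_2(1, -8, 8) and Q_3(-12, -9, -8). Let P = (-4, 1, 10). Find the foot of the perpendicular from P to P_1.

(1, 0, 6)

Q_1Q_2 = (8, 0, 10), Q_1Q_3 = (-5, -1, -6); a normal to P_1 is Q_1Q_2 × Q_1Q_3 = (10, -2, -8).
Using Q_1: P_1 has equation 10x - 2y - 8z = -38.
Foot = P − λn with λ = (n·P − d)/|n|² = (-122 − (-38))/168 = -1/2.
Foot = (-4, 1, 10) − (-1/2)·(10, -2, -8) = (1, 0, 6).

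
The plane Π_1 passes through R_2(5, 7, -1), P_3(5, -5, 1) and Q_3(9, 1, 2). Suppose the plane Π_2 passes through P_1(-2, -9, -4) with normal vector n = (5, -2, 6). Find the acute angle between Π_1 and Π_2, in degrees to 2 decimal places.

69.67

R_2P_3 = (0, -12, 2), R_2Q_3 = (4, -6, 3); a normal to Π_1 is R_2P_3 × R_2Q_3 = (-24, 8, 48).
Using R_2: Π_1 has equation -24x + 8y + 48z = -112.
Π_2: n·r = n·P_1 gives 5x - 2y + 6z = -16.
cos θ = |n₁·n₂| / (|n₁||n₂|) = |152| / (√2944 · √65).
θ = arccos(0.34747) ≈ 69.67°.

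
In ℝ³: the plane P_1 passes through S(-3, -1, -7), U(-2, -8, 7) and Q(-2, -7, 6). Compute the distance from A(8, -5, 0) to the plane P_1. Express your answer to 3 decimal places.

SU = (1, -7, 14), SQ = (1, -6, 13); a normal to P_1 is SU × SQ = (-7, 1, 1).
Using S: P_1 has equation -7x + y + z = 13.
n·A − d = (-7)·(8) + (1)·(-5) + (1)·(0) − 13 = -74; |n| = √51.
Distance = |-74| / √51 = 74/√51 ≈ 10.362.

10.362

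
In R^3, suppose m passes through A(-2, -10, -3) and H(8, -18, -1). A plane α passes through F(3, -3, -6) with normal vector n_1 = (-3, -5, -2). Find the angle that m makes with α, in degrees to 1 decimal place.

4.3

A direction vector for m is H − A = (10, -8, 2).
α: n_1·r = n_1·F gives -3x - 5y - 2z = 18.
sin θ = |n·v| / (|n||v|) = |6| / (√38 · √168) = 0.07509.
θ ≈ 4.3°.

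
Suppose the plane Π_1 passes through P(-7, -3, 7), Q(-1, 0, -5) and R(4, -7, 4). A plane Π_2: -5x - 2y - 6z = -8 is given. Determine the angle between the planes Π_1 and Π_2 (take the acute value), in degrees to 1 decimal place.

PQ = (6, 3, -12), PR = (11, -4, -3); a normal to Π_1 is PQ × PR = (-57, -114, -57).
Using P: Π_1 has equation -57x - 114y - 57z = 342.
cos θ = |n₁·n₂| / (|n₁||n₂|) = |855| / (√19494 · √65).
θ = arccos(0.75955) ≈ 40.6°.

40.6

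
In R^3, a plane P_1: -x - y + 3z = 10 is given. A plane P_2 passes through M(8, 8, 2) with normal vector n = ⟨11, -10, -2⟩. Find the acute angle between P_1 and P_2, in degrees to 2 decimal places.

81.91

P_2: n·r = n·M gives 11x - 10y - 2z = 4.
cos θ = |n₁·n₂| / (|n₁||n₂|) = |-7| / (√11 · √225).
θ = arccos(0.14071) ≈ 81.91°.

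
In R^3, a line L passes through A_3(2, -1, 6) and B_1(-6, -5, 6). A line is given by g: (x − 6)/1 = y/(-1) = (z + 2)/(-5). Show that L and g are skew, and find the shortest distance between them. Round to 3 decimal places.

A direction vector for L is B_1 − A_3 = (-8, -4, 0).
g has direction (1, -1, -5) through (6, 0, -2).
Common perpendicular direction n = (-8, -4, 0) × (1, -1, -5) = (20, -40, 12).
With w = (6, 0, -2) − (2, -1, 6) = (4, 1, -8), w · n = -56.
Since n ≠ 0 the lines are not parallel, and w · n = -56 ≠ 0 so they do not intersect; hence they are skew.
Distance = |w · n| / |n| = |-56| / √2144 ≈ 1.209.

1.209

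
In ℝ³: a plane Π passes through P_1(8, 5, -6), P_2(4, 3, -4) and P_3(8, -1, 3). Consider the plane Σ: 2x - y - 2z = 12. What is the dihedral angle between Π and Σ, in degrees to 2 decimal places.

P_1P_2 = (-4, -2, 2), P_1P_3 = (0, -6, 9); a normal to Π is P_1P_2 × P_1P_3 = (-6, 36, 24).
Using P_1: Π has equation -6x + 36y + 24z = -12.
cos θ = |n₁·n₂| / (|n₁||n₂|) = |-96| / (√1908 · √9).
θ = arccos(0.73259) ≈ 42.90°.

42.90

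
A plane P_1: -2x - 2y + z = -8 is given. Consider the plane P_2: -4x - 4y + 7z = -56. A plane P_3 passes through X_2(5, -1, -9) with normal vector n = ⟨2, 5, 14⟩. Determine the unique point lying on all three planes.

P_3: n·r = n·X_2 gives 2x + 5y + 14z = -121.
Solving the 3×3 linear system -2x - 2y + z = -8, -4x - 4y + 7z = -56, 2x + 5y + 14z = -121 (e.g. by elimination or Cramer's rule, determinant = 30) gives (3, -3, -8).

(3, -3, -8)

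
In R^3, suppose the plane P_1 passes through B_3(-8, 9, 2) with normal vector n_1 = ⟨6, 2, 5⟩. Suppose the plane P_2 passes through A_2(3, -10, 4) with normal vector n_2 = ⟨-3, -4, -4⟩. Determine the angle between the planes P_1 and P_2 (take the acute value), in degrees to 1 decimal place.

27.0

P_1: n_1·r = n_1·B_3 gives 6x + 2y + 5z = -20.
P_2: n_2·r = n_2·A_2 gives -3x - 4y - 4z = 15.
cos θ = |n₁·n₂| / (|n₁||n₂|) = |-46| / (√65 · √41).
θ = arccos(0.89106) ≈ 27.0°.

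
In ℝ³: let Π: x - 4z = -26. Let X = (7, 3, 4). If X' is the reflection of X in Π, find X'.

(5, 3, 12)

λ = (n·X − d)/|n|² = (-9 − (-26))/17 = 1.
Reflection = X − 2λn = (7, 3, 4) − 2·(1, 0, -4) = (5, 3, 12).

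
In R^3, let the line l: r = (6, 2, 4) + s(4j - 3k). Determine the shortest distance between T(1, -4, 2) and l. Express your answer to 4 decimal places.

7.2139

Taking (6, 2, 4) on l with direction v = (0, 4, -3): w = T − (6, 2, 4) = (-5, -6, -2), and w × v = (26, -15, -20).
Distance = |w × v| / |v| = √1301 / √25 ≈ 7.2139.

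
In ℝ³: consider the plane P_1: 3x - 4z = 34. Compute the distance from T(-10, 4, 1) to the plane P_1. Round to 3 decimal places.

n·T − d = (3)·(-10) + (0)·(4) + (-4)·(1) − 34 = -68; |n| = √25.
Distance = |-68| / √25 = 68/√25 ≈ 13.600.

13.600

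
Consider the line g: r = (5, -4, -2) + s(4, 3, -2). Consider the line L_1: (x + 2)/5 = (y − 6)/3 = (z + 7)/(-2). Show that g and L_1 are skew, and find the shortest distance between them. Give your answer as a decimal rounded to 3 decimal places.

1.387

L_1 has direction (5, 3, -2) through (-2, 6, -7).
Common perpendicular direction n = (4, 3, -2) × (5, 3, -2) = (0, -2, -3).
With w = (-2, 6, -7) − (5, -4, -2) = (-7, 10, -5), w · n = -5.
Since n ≠ 0 the lines are not parallel, and w · n = -5 ≠ 0 so they do not intersect; hence they are skew.
Distance = |w · n| / |n| = |-5| / √13 ≈ 1.387.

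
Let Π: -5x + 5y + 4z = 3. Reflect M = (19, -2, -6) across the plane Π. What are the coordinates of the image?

λ = (n·M − d)/|n|² = (-129 − 3)/66 = -2.
Reflection = M − 2λn = (19, -2, -6) − (-4)·(-5, 5, 4) = (-1, 18, 10).

(-1, 18, 10)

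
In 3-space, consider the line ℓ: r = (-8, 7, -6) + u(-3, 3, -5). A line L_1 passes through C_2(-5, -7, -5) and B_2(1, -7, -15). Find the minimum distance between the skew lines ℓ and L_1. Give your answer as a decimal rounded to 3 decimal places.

A direction vector for L_1 is B_2 − C_2 = (6, 0, -10).
Common perpendicular direction n = (-3, 3, -5) × (6, 0, -10) = (-30, -60, -18).
With w = (-5, -7, -5) − (-8, 7, -6) = (3, -14, 1), w · n = 732.
Distance = |w · n| / |n| = |732| / √4824 ≈ 10.539.

10.539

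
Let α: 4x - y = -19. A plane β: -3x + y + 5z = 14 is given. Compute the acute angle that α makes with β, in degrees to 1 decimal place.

cos θ = |n₁·n₂| / (|n₁||n₂|) = |-13| / (√17 · √35).
θ = arccos(0.53295) ≈ 57.8°.

57.8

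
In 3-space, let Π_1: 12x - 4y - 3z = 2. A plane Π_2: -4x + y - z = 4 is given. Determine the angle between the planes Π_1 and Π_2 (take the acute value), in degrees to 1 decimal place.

27.3

cos θ = |n₁·n₂| / (|n₁||n₂|) = |-49| / (√169 · √18).
θ = arccos(0.88842) ≈ 27.3°.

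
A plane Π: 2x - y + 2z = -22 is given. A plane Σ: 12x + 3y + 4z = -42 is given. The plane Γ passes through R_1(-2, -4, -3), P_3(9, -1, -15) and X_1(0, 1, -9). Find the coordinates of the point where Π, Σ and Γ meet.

(-1, 2, -9)

R_1P_3 = (11, 3, -12), R_1X_1 = (2, 5, -6); a normal to Γ is R_1P_3 × R_1X_1 = (42, 42, 49).
Using R_1: Γ has equation 42x + 42y + 49z = -399.
Solving the 3×3 linear system 2x - y + 2z = -22, 12x + 3y + 4z = -42, 42x + 42y + 49z = -399 (e.g. by elimination or Cramer's rule, determinant = 1134) gives (-1, 2, -9).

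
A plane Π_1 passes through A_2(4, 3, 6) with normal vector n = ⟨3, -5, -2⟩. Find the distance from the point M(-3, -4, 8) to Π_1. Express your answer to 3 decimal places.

1.622

Π_1: n·r = n·A_2 gives 3x - 5y - 2z = -15.
n·M − d = (3)·(-3) + (-5)·(-4) + (-2)·(8) − (-15) = 10; |n| = √38.
Distance = |10| / √38 = 10/√38 ≈ 1.622.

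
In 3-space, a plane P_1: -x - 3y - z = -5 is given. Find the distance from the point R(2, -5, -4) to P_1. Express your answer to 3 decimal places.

n·R − d = (-1)·(2) + (-3)·(-5) + (-1)·(-4) − (-5) = 22; |n| = √11.
Distance = |22| / √11 = 22/√11 ≈ 6.633.

6.633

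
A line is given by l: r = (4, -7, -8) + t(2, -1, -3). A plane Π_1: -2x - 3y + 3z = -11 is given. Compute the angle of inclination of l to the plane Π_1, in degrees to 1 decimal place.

34.7

sin θ = |n·v| / (|n||v|) = |-10| / (√22 · √14) = 0.56980.
θ ≈ 34.7°.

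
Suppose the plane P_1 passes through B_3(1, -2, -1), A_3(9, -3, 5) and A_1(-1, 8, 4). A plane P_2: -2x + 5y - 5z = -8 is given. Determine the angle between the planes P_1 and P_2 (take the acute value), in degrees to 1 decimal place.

51.7

B_3A_3 = (8, -1, 6), B_3A_1 = (-2, 10, 5); a normal to P_1 is B_3A_3 × B_3A_1 = (-65, -52, 78).
Using B_3: P_1 has equation -65x - 52y + 78z = -39.
cos θ = |n₁·n₂| / (|n₁||n₂|) = |-520| / (√13013 · √54).
θ = arccos(0.62032) ≈ 51.7°.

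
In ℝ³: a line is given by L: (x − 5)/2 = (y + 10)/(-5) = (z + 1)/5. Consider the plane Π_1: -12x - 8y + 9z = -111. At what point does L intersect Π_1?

L has direction (2, -5, 5) through (5, -10, -1).
Substitute r = (5, -10, -1) + t(2, -5, 5) into the plane: 11 + 61t = -111, so t = -2.
Intersection: (5, -10, -1) + (-2)·(2, -5, 5) = (1, 0, -11).

(1, 0, -11)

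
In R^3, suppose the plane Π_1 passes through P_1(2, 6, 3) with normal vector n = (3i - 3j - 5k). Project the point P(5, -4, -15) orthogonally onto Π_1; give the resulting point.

(-4, 5, 0)

Π_1: n·r = n·P_1 gives 3x - 3y - 5z = -27.
Foot = P − λn with λ = (n·P − d)/|n|² = (102 − (-27))/43 = 3.
Foot = (5, -4, -15) − 3·(3, -3, -5) = (-4, 5, 0).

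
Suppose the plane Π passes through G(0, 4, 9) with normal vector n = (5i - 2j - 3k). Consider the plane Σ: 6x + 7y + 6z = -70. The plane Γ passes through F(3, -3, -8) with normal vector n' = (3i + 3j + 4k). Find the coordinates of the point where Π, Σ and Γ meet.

Π: n·r = n·G gives 5x - 2y - 3z = -35.
Γ: n'·r = n'·F gives 3x + 3y + 4z = -32.
Solving the 3×3 linear system 5x - 2y - 3z = -35, 6x + 7y + 6z = -70, 3x + 3y + 4z = -32 (e.g. by elimination or Cramer's rule, determinant = 71) gives (-8, -4, 1).

(-8, -4, 1)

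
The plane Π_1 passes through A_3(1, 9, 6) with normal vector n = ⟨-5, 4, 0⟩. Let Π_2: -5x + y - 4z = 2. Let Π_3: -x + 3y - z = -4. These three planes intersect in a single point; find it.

Π_1: n·r = n·A_3 gives -5x + 4y = 31.
Solving the 3×3 linear system -5x + 4y = 31, -5x + y - 4z = 2, -x + 3y - z = -4 (e.g. by elimination or Cramer's rule, determinant = -59) gives (-7, -1, 8).

(-7, -1, 8)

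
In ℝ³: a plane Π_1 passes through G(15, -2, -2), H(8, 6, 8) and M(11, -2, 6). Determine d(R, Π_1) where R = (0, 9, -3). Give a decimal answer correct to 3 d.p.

11.129

GH = (-7, 8, 10), GM = (-4, 0, 8); a normal to Π_1 is GH × GM = (64, 16, 32).
Using G: Π_1 has equation 64x + 16y + 32z = 864.
n·R − d = (64)·(0) + (16)·(9) + (32)·(-3) − 864 = -816; |n| = √5376.
Distance = |-816| / √5376 = 816/√5376 ≈ 11.129.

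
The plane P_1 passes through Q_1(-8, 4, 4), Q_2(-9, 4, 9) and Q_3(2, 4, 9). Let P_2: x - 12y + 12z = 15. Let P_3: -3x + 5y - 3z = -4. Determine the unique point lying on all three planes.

(3, 4, 5)

Q_1Q_2 = (-1, 0, 5), Q_1Q_3 = (10, 0, 5); a normal to P_1 is Q_1Q_2 × Q_1Q_3 = (0, 55, 0).
Using Q_1: P_1 has equation 55y = 220.
Solving the 3×3 linear system 55y = 220, x - 12y + 12z = 15, -3x + 5y - 3z = -4 (e.g. by elimination or Cramer's rule, determinant = -1815) gives (3, 4, 5).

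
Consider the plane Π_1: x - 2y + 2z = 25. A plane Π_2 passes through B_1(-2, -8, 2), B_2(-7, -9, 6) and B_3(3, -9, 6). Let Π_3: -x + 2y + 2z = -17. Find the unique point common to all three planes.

B_1B_2 = (-5, -1, 4), B_1B_3 = (5, -1, 4); a normal to Π_2 is B_1B_2 × B_1B_3 = (0, 40, 10).
Using B_1: Π_2 has equation 40y + 10z = -300.
Solving the 3×3 linear system x - 2y + 2z = 25, 40y + 10z = -300, -x + 2y + 2z = -17 (e.g. by elimination or Cramer's rule, determinant = 160) gives (5, -8, 2).

(5, -8, 2)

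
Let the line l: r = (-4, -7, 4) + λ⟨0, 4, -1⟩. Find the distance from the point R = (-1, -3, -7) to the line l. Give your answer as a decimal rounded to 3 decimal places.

10.155

Taking (-4, -7, 4) on l with direction v = (0, 4, -1): w = R − (-4, -7, 4) = (3, 4, -11), and w × v = (40, 3, 12).
Distance = |w × v| / |v| = √1753 / √17 ≈ 10.155.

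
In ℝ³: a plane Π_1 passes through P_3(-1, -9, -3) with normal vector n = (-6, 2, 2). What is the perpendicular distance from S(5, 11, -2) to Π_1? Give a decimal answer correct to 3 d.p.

Π_1: n·r = n·P_3 gives -6x + 2y + 2z = -18.
n·S − d = (-6)·(5) + (2)·(11) + (2)·(-2) − (-18) = 6; |n| = √44.
Distance = |6| / √44 = 6/√44 ≈ 0.905.

0.905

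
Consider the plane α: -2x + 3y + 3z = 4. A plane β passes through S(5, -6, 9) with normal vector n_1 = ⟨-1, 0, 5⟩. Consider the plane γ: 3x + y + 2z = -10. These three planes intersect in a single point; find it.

(-5, -9, 7)

β: n_1·r = n_1·S gives -x + 5z = 40.
Solving the 3×3 linear system -2x + 3y + 3z = 4, -x + 5z = 40, 3x + y + 2z = -10 (e.g. by elimination or Cramer's rule, determinant = 58) gives (-5, -9, 7).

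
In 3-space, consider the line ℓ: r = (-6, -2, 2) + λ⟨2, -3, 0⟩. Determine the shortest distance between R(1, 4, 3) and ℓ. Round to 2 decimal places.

Taking (-6, -2, 2) on ℓ with direction v = (2, -3, 0): w = R − (-6, -2, 2) = (7, 6, 1), and w × v = (3, 2, -33).
Distance = |w × v| / |v| = √1102 / √13 ≈ 9.21.

9.21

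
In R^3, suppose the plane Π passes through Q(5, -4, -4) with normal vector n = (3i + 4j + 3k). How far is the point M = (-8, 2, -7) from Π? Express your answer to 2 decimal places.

4.12

Π: n·r = n·Q gives 3x + 4y + 3z = -13.
n·M − d = (3)·(-8) + (4)·(2) + (3)·(-7) − (-13) = -24; |n| = √34.
Distance = |-24| / √34 = 24/√34 ≈ 4.12.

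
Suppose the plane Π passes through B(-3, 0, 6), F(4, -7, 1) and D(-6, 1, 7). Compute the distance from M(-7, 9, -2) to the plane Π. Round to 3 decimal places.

BF = (7, -7, -5), BD = (-3, 1, 1); a normal to Π is BF × BD = (-2, 8, -14).
Using B: Π has equation -2x + 8y - 14z = -78.
n·M − d = (-2)·(-7) + (8)·(9) + (-14)·(-2) − (-78) = 192; |n| = √264.
Distance = |192| / √264 = 192/√264 ≈ 11.817.

11.817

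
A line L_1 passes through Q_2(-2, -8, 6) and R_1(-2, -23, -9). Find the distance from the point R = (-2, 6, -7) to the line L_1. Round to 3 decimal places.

A direction vector for L_1 is R_1 − Q_2 = (0, -15, -15).
Taking (-2, -8, 6) on L_1 with direction v = (0, -15, -15): w = R − (-2, -8, 6) = (0, 14, -13), and w × v = (-405, 0, 0).
Distance = |w × v| / |v| = √164025 / √450 ≈ 19.092.

19.092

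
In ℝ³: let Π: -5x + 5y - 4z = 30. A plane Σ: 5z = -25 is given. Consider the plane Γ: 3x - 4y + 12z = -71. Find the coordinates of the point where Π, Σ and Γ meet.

Solving the 3×3 linear system -5x + 5y - 4z = 30, 5z = -25, 3x - 4y + 12z = -71 (e.g. by elimination or Cramer's rule, determinant = -25) gives (3, 5, -5).

(3, 5, -5)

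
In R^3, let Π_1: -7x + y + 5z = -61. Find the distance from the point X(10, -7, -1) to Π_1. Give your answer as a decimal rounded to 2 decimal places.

n·X − d = (-7)·(10) + (1)·(-7) + (5)·(-1) − (-61) = -21; |n| = √75.
Distance = |-21| / √75 = 21/√75 ≈ 2.42.

2.42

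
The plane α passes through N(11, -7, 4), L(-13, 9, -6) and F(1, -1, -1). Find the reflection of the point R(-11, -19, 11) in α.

NL = (-24, 16, -10), NF = (-10, 6, -5); a normal to α is NL × NF = (-20, -20, 16).
Using N: α has equation -20x - 20y + 16z = -16.
λ = (n·R − d)/|n|² = (776 − (-16))/1056 = 3/4.
Reflection = R − 2λn = (-11, -19, 11) − (3/2)·(-20, -20, 16) = (19, 11, -13).

(19, 11, -13)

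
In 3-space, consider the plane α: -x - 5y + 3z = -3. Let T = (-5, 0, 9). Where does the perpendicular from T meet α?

(-4, 5, 6)

Foot = T − λn with λ = (n·T − d)/|n|² = (32 − (-3))/35 = 1.
Foot = (-5, 0, 9) − 1·(-1, -5, 3) = (-4, 5, 6).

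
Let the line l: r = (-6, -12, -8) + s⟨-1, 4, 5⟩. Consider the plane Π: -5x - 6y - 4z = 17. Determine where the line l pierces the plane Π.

Substitute r = (-6, -12, -8) + t(-1, 4, 5) into the plane: 134 + (-39)t = 17, so t = 3.
Intersection: (-6, -12, -8) + 3·(-1, 4, 5) = (-9, 0, 7).

(-9, 0, 7)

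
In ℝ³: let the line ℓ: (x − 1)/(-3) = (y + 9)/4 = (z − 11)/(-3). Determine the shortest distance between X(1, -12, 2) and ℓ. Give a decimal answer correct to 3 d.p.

9.131

ℓ has direction (-3, 4, -3) through (1, -9, 11).
Taking (1, -9, 11) on ℓ with direction v = (-3, 4, -3): w = X − (1, -9, 11) = (0, -3, -9), and w × v = (45, 27, -9).
Distance = |w × v| / |v| = √2835 / √34 ≈ 9.131.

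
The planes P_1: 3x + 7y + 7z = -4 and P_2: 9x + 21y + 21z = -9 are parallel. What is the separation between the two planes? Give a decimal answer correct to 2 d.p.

0.10

Rescale P_2 by 1/3: 3x + 7y + 7z = -3. Then distance = |-4 − (-3)| / √107 ≈ 0.10.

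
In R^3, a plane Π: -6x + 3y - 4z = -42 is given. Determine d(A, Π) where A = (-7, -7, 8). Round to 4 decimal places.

n·A − d = (-6)·(-7) + (3)·(-7) + (-4)·(8) − (-42) = 31; |n| = √61.
Distance = |31| / √61 = 31/√61 ≈ 3.9691.

3.9691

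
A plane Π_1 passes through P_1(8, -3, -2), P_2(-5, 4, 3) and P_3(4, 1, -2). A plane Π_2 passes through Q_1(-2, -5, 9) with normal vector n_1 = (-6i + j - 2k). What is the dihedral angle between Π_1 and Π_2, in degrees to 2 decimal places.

51.46

P_1P_2 = (-13, 7, 5), P_1P_3 = (-4, 4, 0); a normal to Π_1 is P_1P_2 × P_1P_3 = (-20, -20, -24).
Using P_1: Π_1 has equation -20x - 20y - 24z = -52.
Π_2: n_1·r = n_1·Q_1 gives -6x + y - 2z = -11.
cos θ = |n₁·n₂| / (|n₁||n₂|) = |148| / (√1376 · √41).
θ = arccos(0.62310) ≈ 51.46°.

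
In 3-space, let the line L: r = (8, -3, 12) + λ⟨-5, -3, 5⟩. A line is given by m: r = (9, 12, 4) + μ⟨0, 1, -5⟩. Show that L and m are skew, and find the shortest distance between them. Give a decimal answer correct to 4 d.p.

11.8673

Common perpendicular direction n = (-5, -3, 5) × (0, 1, -5) = (10, -25, -5).
With w = (9, 12, 4) − (8, -3, 12) = (1, 15, -8), w · n = -325.
Since n ≠ 0 the lines are not parallel, and w · n = -325 ≠ 0 so they do not intersect; hence they are skew.
Distance = |w · n| / |n| = |-325| / √750 ≈ 11.8673.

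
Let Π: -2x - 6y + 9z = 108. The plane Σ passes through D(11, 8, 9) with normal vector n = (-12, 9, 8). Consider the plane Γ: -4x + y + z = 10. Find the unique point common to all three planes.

Σ: n·r = n·D gives -12x + 9y + 8z = 12.
Solving the 3×3 linear system -2x - 6y + 9z = 108, -12x + 9y + 8z = 12, -4x + y + z = 10 (e.g. by elimination or Cramer's rule, determinant = 334) gives (-3, -8, 6).

(-3, -8, 6)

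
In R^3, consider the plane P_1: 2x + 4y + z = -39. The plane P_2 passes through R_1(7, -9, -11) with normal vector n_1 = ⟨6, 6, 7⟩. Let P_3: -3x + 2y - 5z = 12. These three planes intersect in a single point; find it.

P_2: n_1·r = n_1·R_1 gives 6x + 6y + 7z = -89.
Solving the 3×3 linear system 2x + 4y + z = -39, 6x + 6y + 7z = -89, -3x + 2y - 5z = 12 (e.g. by elimination or Cramer's rule, determinant = -22) gives (-1, -8, -5).

(-1, -8, -5)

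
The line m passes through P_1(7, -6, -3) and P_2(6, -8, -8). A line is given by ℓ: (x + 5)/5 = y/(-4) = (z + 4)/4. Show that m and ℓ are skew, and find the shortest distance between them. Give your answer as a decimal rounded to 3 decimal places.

A direction vector for m is P_2 − P_1 = (-1, -2, -5).
ℓ has direction (5, -4, 4) through (-5, 0, -4).
Common perpendicular direction n = (-1, -2, -5) × (5, -4, 4) = (-28, -21, 14).
With w = (-5, 0, -4) − (7, -6, -3) = (-12, 6, -1), w · n = 196.
Since n ≠ 0 the lines are not parallel, and w · n = 196 ≠ 0 so they do not intersect; hence they are skew.
Distance = |w · n| / |n| = |196| / √1421 ≈ 5.199.

5.199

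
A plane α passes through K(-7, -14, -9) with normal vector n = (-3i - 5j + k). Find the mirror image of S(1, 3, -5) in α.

(-17, -27, 1)

α: n·r = n·K gives -3x - 5y + z = 82.
λ = (n·S − d)/|n|² = (-23 − 82)/35 = -3.
Reflection = S − 2λn = (1, 3, -5) − (-6)·(-3, -5, 1) = (-17, -27, 1).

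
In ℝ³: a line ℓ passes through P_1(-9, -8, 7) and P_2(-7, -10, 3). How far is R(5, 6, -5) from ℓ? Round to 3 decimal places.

20.976

A direction vector for ℓ is P_2 − P_1 = (2, -2, -4).
Taking (-9, -8, 7) on ℓ with direction v = (2, -2, -4): w = R − (-9, -8, 7) = (14, 14, -12), and w × v = (-80, 32, -56).
Distance = |w × v| / |v| = √10560 / √24 ≈ 20.976.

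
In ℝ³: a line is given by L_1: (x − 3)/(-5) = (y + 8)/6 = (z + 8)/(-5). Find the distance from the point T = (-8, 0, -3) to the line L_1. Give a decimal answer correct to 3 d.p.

11.801

L_1 has direction (-5, 6, -5) through (3, -8, -8).
Taking (3, -8, -8) on L_1 with direction v = (-5, 6, -5): w = T − (3, -8, -8) = (-11, 8, 5), and w × v = (-70, -80, -26).
Distance = |w × v| / |v| = √11976 / √86 ≈ 11.801.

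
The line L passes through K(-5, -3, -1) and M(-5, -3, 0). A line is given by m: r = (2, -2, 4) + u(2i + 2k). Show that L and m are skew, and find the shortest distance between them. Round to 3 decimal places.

1.000

A direction vector for L is M − K = (0, 0, 1).
Common perpendicular direction n = (0, 0, 1) × (2, 0, 2) = (0, 2, 0).
With w = (2, -2, 4) − (-5, -3, -1) = (7, 1, 5), w · n = 2.
Since n ≠ 0 the lines are not parallel, and w · n = 2 ≠ 0 so they do not intersect; hence they are skew.
Distance = |w · n| / |n| = |2| / √4 ≈ 1.000.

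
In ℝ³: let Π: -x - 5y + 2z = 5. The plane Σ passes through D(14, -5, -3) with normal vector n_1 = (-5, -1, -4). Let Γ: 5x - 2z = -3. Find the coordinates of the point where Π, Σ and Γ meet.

Σ: n_1·r = n_1·D gives -5x - y - 4z = -53.
Solving the 3×3 linear system -x - 5y + 2z = 5, -5x - y - 4z = -53, 5x - 2z = -3 (e.g. by elimination or Cramer's rule, determinant = 158) gives (3, 2, 9).

(3, 2, 9)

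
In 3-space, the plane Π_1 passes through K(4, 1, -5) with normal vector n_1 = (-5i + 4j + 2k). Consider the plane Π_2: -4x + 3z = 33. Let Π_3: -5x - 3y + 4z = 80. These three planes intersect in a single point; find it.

Π_1: n_1·r = n_1·K gives -5x + 4y + 2z = -26.
Solving the 3×3 linear system -5x + 4y + 2z = -26, -4x + 3z = 33, -5x - 3y + 4z = 80 (e.g. by elimination or Cramer's rule, determinant = -17) gives (0, -12, 11).

(0, -12, 11)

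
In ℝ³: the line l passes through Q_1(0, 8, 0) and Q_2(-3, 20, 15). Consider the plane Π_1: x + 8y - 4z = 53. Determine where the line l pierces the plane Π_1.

A direction vector for l is Q_2 − Q_1 = (-3, 12, 15).
Substitute r = (0, 8, 0) + t(-3, 12, 15) into the plane: 64 + 33t = 53, so t = -1/3.
Intersection: (0, 8, 0) + (-1/3)·(-3, 12, 15) = (1, 4, -5).

(1, 4, -5)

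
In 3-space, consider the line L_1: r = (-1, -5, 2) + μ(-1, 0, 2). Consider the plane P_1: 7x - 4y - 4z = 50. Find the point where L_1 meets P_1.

Substitute r = (-1, -5, 2) + t(-1, 0, 2) into the plane: 5 + (-15)t = 50, so t = -3.
Intersection: (-1, -5, 2) + (-3)·(-1, 0, 2) = (2, -5, -4).

(2, -5, -4)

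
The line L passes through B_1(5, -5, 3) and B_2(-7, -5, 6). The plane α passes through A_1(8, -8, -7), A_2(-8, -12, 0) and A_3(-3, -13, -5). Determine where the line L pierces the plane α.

(-3, -5, 5)

A direction vector for L is B_2 − B_1 = (-12, 0, 3).
A_1A_2 = (-16, -4, 7), A_1A_3 = (-11, -5, 2); a normal to α is A_1A_2 × A_1A_3 = (27, -45, 36).
Using A_1: α has equation 27x - 45y + 36z = 324.
Substitute r = (5, -5, 3) + t(-12, 0, 3) into the plane: 468 + (-216)t = 324, so t = 2/3.
Intersection: (5, -5, 3) + (2/3)·(-12, 0, 3) = (-3, -5, 5).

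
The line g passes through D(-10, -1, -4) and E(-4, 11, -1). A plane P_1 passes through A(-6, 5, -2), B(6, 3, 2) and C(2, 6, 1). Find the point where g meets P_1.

(-8, 3, -3)

A direction vector for g is E − D = (6, 12, 3).
AB = (12, -2, 4), AC = (8, 1, 3); a normal to P_1 is AB × AC = (-10, -4, 28).
Using A: P_1 has equation -10x - 4y + 28z = -16.
Substitute r = (-10, -1, -4) + t(6, 12, 3) into the plane: -8 + (-24)t = -16, so t = 1/3.
Intersection: (-10, -1, -4) + (1/3)·(6, 12, 3) = (-8, 3, -3).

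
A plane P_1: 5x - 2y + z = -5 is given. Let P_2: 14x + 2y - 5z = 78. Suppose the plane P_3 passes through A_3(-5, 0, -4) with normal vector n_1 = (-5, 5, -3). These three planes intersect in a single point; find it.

P_3: n_1·r = n_1·A_3 gives -5x + 5y - 3z = 37.
Solving the 3×3 linear system 5x - 2y + z = -5, 14x + 2y - 5z = 78, -5x + 5y - 3z = 37 (e.g. by elimination or Cramer's rule, determinant = 41) gives (3, 8, -4).

(3, 8, -4)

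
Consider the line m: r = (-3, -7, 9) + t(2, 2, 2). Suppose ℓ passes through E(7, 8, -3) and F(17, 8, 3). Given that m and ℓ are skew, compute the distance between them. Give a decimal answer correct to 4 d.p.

19.4666

A direction vector for ℓ is F − E = (10, 0, 6).
Common perpendicular direction n = (2, 2, 2) × (10, 0, 6) = (12, 8, -20).
With w = (7, 8, -3) − (-3, -7, 9) = (10, 15, -12), w · n = 480.
Distance = |w · n| / |n| = |480| / √608 ≈ 19.4666.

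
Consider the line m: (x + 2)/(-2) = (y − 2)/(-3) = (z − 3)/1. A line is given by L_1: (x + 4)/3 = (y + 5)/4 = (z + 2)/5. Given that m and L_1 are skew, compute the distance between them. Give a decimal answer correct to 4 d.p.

m has direction (-2, -3, 1) through (-2, 2, 3).
L_1 has direction (3, 4, 5) through (-4, -5, -2).
Common perpendicular direction n = (-2, -3, 1) × (3, 4, 5) = (-19, 13, 1).
With w = (-4, -5, -2) − (-2, 2, 3) = (-2, -7, -5), w · n = -58.
Distance = |w · n| / |n| = |-58| / √531 ≈ 2.5170.

2.5170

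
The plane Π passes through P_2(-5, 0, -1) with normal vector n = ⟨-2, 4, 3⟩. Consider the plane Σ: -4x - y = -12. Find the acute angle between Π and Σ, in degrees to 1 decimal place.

Π: n·r = n·P_2 gives -2x + 4y + 3z = 7.
cos θ = |n₁·n₂| / (|n₁||n₂|) = |4| / (√29 · √17).
θ = arccos(0.18015) ≈ 79.6°.

79.6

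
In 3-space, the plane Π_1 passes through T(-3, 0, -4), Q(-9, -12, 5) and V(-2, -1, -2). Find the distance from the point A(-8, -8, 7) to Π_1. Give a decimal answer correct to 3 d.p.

TQ = (-6, -12, 9), TV = (1, -1, 2); a normal to Π_1 is TQ × TV = (-15, 21, 18).
Using T: Π_1 has equation -15x + 21y + 18z = -27.
n·A − d = (-15)·(-8) + (21)·(-8) + (18)·(7) − (-27) = 105; |n| = √990.
Distance = |105| / √990 = 105/√990 ≈ 3.337.

3.337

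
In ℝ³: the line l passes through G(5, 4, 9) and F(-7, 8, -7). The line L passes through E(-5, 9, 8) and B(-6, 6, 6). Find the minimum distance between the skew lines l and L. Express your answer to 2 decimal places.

6.93

A direction vector for l is F − G = (-12, 4, -16).
A direction vector for L is B − E = (-1, -3, -2).
Common perpendicular direction n = (-12, 4, -16) × (-1, -3, -2) = (-56, -8, 40).
With w = (-5, 9, 8) − (5, 4, 9) = (-10, 5, -1), w · n = 480.
Distance = |w · n| / |n| = |480| / √4800 ≈ 6.93.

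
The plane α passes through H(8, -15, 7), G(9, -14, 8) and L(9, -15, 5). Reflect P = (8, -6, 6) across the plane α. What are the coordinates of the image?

(16, -18, 10)

HG = (1, 1, 1), HL = (1, 0, -2); a normal to α is HG × HL = (-2, 3, -1).
Using H: α has equation -2x + 3y - z = -68.
λ = (n·P − d)/|n|² = (-40 − (-68))/14 = 2.
Reflection = P − 2λn = (8, -6, 6) − 4·(-2, 3, -1) = (16, -18, 10).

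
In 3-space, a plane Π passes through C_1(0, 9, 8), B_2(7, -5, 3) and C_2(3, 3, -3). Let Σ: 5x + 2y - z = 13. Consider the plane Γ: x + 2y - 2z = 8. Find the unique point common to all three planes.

C_1B_2 = (7, -14, -5), C_1C_2 = (3, -6, -11); a normal to Π is C_1B_2 × C_1C_2 = (124, 62, 0).
Using C_1: Π has equation 124x + 62y = 558.
Solving the 3×3 linear system 124x + 62y = 558, 5x + 2y - z = 13, x + 2y - 2z = 8 (e.g. by elimination or Cramer's rule, determinant = 310) gives (0, 9, 5).

(0, 9, 5)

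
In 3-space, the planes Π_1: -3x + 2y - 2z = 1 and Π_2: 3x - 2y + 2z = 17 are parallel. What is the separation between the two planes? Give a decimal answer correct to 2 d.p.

Rescale Π_2 by 1/(-1): -3x + 2y - 2z = -17. Then distance = |1 − (-17)| / √17 ≈ 4.37.

4.37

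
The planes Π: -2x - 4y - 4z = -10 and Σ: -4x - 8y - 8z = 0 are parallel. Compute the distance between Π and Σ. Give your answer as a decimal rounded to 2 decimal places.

Rescale Σ by 1/2: -2x - 4y - 4z = 0. Then distance = |-10 − 0| / √36 ≈ 1.67.

1.67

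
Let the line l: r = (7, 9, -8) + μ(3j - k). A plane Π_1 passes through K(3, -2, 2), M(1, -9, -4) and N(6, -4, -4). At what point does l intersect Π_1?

KM = (-2, -7, -6), KN = (3, -2, -6); a normal to Π_1 is KM × KN = (30, -30, 25).
Using K: Π_1 has equation 30x - 30y + 25z = 200.
Substitute r = (7, 9, -8) + t(0, 3, -1) into the plane: -260 + (-115)t = 200, so t = -4.
Intersection: (7, 9, -8) + (-4)·(0, 3, -1) = (7, -3, -4).

(7, -3, -4)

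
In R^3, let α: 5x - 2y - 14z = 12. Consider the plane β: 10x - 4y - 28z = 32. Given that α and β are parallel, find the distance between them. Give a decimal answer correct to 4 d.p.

Rescale β by 1/2: 5x - 2y - 14z = 16. Then distance = |12 − 16| / √225 ≈ 0.2667.

0.2667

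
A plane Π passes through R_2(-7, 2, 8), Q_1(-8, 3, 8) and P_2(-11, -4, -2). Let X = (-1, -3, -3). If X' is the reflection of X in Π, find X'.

(-9, -11, 5)

R_2Q_1 = (-1, 1, 0), R_2P_2 = (-4, -6, -10); a normal to Π is R_2Q_1 × R_2P_2 = (-10, -10, 10).
Using R_2: Π has equation -10x - 10y + 10z = 130.
λ = (n·X − d)/|n|² = (10 − 130)/300 = -2/5.
Reflection = X − 2λn = (-1, -3, -3) − (-4/5)·(-10, -10, 10) = (-9, -11, 5).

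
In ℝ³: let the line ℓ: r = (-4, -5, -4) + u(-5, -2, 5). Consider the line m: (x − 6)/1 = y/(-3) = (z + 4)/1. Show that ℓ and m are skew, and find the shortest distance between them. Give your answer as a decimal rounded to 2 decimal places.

m has direction (1, -3, 1) through (6, 0, -4).
Common perpendicular direction n = (-5, -2, 5) × (1, -3, 1) = (13, 10, 17).
With w = (6, 0, -4) − (-4, -5, -4) = (10, 5, 0), w · n = 180.
Since n ≠ 0 the lines are not parallel, and w · n = 180 ≠ 0 so they do not intersect; hence they are skew.
Distance = |w · n| / |n| = |180| / √558 ≈ 7.62.

7.62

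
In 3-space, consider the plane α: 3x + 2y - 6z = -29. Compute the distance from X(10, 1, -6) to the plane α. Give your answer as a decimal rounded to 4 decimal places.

n·X − d = (3)·(10) + (2)·(1) + (-6)·(-6) − (-29) = 97; |n| = √49.
Distance = |97| / √49 = 97/√49 ≈ 13.8571.

13.8571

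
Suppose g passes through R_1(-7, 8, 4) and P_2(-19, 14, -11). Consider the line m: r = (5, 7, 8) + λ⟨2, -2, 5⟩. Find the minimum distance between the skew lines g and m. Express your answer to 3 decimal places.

0.557

A direction vector for g is P_2 − R_1 = (-12, 6, -15).
Common perpendicular direction n = (-12, 6, -15) × (2, -2, 5) = (0, 30, 12).
With w = (5, 7, 8) − (-7, 8, 4) = (12, -1, 4), w · n = 18.
Distance = |w · n| / |n| = |18| / √1044 ≈ 0.557.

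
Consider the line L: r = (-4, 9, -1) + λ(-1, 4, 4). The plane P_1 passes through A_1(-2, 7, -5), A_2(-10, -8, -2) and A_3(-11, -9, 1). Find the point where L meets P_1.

(-3, 5, -5)

A_1A_2 = (-8, -15, 3), A_1A_3 = (-9, -16, 6); a normal to P_1 is A_1A_2 × A_1A_3 = (-42, 21, -7).
Using A_1: P_1 has equation -42x + 21y - 7z = 266.
Substitute r = (-4, 9, -1) + t(-1, 4, 4) into the plane: 364 + 98t = 266, so t = -1.
Intersection: (-4, 9, -1) + (-1)·(-1, 4, 4) = (-3, 5, -5).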